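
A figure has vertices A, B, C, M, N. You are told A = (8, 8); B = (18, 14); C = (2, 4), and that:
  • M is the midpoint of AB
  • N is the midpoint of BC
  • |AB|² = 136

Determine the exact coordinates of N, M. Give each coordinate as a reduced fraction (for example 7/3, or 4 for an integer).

1. M_x = 13  [2·M = A+B = (8, 8)+(18, 14)]
2. M_y = 11  [2·M = A+B = (8, 8)+(18, 14)]
   so M = (13, 11)
3. N_x = 10  [2·N = B+C = (18, 14)+(2, 4)]
4. N_y = 9  [2·N = B+C = (18, 14)+(2, 4)]
   so N = (10, 9)

N = (10, 9)
M = (13, 11)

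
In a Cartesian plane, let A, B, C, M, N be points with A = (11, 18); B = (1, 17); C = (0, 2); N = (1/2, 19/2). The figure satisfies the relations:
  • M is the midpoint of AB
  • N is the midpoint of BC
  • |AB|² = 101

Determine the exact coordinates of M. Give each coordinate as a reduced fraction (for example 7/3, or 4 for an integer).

M = (6, 35/2)

1. M_x = 6  [2·M = A+B = (11, 18)+(1, 17)]
2. M_y = 35/2  [2·M = A+B = (11, 18)+(1, 17)]
   so M = (6, 35/2)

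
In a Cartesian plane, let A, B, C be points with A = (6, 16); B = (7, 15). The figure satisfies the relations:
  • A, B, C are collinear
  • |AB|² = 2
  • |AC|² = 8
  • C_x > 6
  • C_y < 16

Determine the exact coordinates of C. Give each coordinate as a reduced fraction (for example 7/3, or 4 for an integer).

1. C_x = 8  [[A, B, C are collinear ⇒ 1x+1y-22=0] ∩ [|C−(6, 16)|²=8]]
2. C_y = 14  [[A, B, C are collinear ⇒ 1x+1y-22=0] ∩ [|C−(6, 16)|²=8]]
   so C = (8, 14)

C = (8, 14)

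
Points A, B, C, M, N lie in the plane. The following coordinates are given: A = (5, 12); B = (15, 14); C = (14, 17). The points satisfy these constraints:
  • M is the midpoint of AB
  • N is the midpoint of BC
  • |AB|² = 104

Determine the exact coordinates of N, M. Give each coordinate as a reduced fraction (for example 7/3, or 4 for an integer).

N = (29/2, 31/2)
M = (10, 13)

1. M_x = 10  [2·M = A+B = (5, 12)+(15, 14)]
2. M_y = 13  [2·M = A+B = (5, 12)+(15, 14)]
   so M = (10, 13)
3. N_x = 29/2  [2·N = B+C = (15, 14)+(14, 17)]
4. N_y = 31/2  [2·N = B+C = (15, 14)+(14, 17)]
   so N = (29/2, 31/2)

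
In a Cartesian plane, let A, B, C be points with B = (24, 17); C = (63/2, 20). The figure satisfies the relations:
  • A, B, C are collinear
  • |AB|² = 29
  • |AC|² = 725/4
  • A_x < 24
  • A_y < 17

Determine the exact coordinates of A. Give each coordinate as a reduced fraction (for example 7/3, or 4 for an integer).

A = (19, 15)

1. A_x = 19  [[A, B, C are collinear ⇒ -3x+15/2y-111/2=0] ∩ [|A−(24, 17)|²=29]]
2. A_y = 15  [[A, B, C are collinear ⇒ -3x+15/2y-111/2=0] ∩ [|A−(24, 17)|²=29]]
   so A = (19, 15)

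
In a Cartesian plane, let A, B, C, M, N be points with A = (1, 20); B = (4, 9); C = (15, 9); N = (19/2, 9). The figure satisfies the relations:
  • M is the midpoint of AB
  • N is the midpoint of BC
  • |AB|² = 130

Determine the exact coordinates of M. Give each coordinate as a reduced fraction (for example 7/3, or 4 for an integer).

M = (5/2, 29/2)

1. M_x = 5/2  [2·M = A+B = (1, 20)+(4, 9)]
2. M_y = 29/2  [2·M = A+B = (1, 20)+(4, 9)]
   so M = (5/2, 29/2)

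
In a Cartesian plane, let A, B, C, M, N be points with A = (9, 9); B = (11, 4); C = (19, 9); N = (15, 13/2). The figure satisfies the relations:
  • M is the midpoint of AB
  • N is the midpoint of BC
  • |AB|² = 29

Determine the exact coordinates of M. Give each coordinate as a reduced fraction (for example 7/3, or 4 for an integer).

M = (10, 13/2)

1. M_x = 10  [2·M = A+B = (9, 9)+(11, 4)]
2. M_y = 13/2  [2·M = A+B = (9, 9)+(11, 4)]
   so M = (10, 13/2)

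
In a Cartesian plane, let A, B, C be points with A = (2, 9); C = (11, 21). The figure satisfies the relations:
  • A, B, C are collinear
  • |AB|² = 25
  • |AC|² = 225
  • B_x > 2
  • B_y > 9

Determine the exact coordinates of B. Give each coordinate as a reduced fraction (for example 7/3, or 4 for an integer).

1. B_x = 5  [[A, B, C are collinear ⇒ 12x-9y+57=0] ∩ [|B−(2, 9)|²=25]]
2. B_y = 13  [[A, B, C are collinear ⇒ 12x-9y+57=0] ∩ [|B−(2, 9)|²=25]]
   so B = (5, 13)

B = (5, 13)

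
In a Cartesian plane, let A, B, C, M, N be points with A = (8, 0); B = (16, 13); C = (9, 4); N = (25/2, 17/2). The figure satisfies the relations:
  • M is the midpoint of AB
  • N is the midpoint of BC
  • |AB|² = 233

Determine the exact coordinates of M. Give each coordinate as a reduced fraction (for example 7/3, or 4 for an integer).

1. M_x = 12  [2·M = A+B = (8, 0)+(16, 13)]
2. M_y = 13/2  [2·M = A+B = (8, 0)+(16, 13)]
   so M = (12, 13/2)

M = (12, 13/2)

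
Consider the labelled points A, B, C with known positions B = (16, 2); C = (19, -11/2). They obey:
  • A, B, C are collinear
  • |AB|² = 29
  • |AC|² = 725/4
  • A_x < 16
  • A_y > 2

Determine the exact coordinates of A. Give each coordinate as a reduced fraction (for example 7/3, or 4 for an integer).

A = (14, 7)

1. A_x = 14  [[A, B, C are collinear ⇒ 15/2x+3y-126=0] ∩ [|A−(16, 2)|²=29]]
2. A_y = 7  [[A, B, C are collinear ⇒ 15/2x+3y-126=0] ∩ [|A−(16, 2)|²=29]]
   so A = (14, 7)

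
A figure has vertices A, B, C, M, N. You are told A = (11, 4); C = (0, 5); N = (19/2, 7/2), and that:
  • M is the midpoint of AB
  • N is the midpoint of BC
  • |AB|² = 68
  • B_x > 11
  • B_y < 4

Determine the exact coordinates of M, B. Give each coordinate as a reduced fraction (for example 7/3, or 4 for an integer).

1. B_x = 19  [B = 2·N−C = 2·(19/2, 7/2)−(0, 5)]
2. B_y = 2  [B = 2·N−C = 2·(19/2, 7/2)−(0, 5)]
   so B = (19, 2)
3. M_x = 15  [2·M = A+B = (11, 4)+(19, 2)]
4. M_y = 3  [2·M = A+B = (11, 4)+(19, 2)]
   so M = (15, 3)

M = (15, 3)
B = (19, 2)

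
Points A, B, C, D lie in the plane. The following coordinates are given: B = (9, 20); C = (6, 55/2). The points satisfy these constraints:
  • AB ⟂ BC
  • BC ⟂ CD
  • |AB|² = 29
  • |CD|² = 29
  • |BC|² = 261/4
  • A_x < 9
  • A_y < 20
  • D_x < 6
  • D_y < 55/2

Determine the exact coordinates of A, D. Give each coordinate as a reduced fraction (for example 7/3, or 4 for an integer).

1. A_x = 4  [[AB ⟂ BC ⇒ 3x-15/2y+123=0] ∩ [|A−(9, 20)|²=29]]
2. A_y = 18  [[AB ⟂ BC ⇒ 3x-15/2y+123=0] ∩ [|A−(9, 20)|²=29]]
   so A = (4, 18)
3. D_x = 1  [[BC ⟂ CD ⇒ -3x+15/2y-753/4=0] ∩ [|D−(6, 55/2)|²=29]]
4. D_y = 51/2  [[BC ⟂ CD ⇒ -3x+15/2y-753/4=0] ∩ [|D−(6, 55/2)|²=29]]
   so D = (1, 51/2)

A = (4, 18)
D = (1, 51/2)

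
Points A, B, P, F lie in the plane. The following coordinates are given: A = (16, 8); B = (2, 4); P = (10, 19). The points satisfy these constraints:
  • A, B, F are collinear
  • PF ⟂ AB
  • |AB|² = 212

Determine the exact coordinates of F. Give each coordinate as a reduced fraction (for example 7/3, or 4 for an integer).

1. F_x = 708/53  [[A, B, F are collinear ⇒ 4x-14y+48=0] ∩ [PF ⟂ AB ⇒ -14x-4y+216=0]]
2. F_y = 384/53  [[A, B, F are collinear ⇒ 4x-14y+48=0] ∩ [PF ⟂ AB ⇒ -14x-4y+216=0]]
   so F = (708/53, 384/53)

F = (708/53, 384/53)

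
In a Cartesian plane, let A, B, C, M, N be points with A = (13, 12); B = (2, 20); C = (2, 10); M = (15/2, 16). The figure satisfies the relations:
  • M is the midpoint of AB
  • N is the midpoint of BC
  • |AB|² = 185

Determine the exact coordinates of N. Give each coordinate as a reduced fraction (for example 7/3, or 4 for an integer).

N = (2, 15)

1. N_x = 2  [2·N = B+C = (2, 20)+(2, 10)]
2. N_y = 15  [2·N = B+C = (2, 20)+(2, 10)]
   so N = (2, 15)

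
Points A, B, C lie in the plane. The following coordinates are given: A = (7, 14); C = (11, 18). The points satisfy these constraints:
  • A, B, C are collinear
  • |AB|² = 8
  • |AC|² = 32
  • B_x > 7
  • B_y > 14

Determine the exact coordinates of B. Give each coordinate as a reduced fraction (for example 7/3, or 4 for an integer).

B = (9, 16)

1. B_x = 9  [[A, B, C are collinear ⇒ 4x-4y+28=0] ∩ [|B−(7, 14)|²=8]]
2. B_y = 16  [[A, B, C are collinear ⇒ 4x-4y+28=0] ∩ [|B−(7, 14)|²=8]]
   so B = (9, 16)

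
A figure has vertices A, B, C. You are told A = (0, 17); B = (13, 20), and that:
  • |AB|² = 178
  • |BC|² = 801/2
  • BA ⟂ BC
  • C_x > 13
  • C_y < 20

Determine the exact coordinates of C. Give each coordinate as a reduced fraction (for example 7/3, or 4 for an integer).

1. C_x = 35/2  [[BA ⟂ BC ⇒ -13x-3y+229=0] ∩ [|C−(13, 20)|²=801/2]]
2. C_y = 1/2  [[BA ⟂ BC ⇒ -13x-3y+229=0] ∩ [|C−(13, 20)|²=801/2]]
   so C = (35/2, 1/2)

C = (35/2, 1/2)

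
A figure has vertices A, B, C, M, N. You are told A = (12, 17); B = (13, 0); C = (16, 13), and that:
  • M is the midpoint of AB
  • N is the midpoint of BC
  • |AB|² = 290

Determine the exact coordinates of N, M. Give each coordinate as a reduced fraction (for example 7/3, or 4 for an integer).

1. M_x = 25/2  [2·M = A+B = (12, 17)+(13, 0)]
2. M_y = 17/2  [2·M = A+B = (12, 17)+(13, 0)]
   so M = (25/2, 17/2)
3. N_x = 29/2  [2·N = B+C = (13, 0)+(16, 13)]
4. N_y = 13/2  [2·N = B+C = (13, 0)+(16, 13)]
   so N = (29/2, 13/2)

N = (29/2, 13/2)
M = (25/2, 17/2)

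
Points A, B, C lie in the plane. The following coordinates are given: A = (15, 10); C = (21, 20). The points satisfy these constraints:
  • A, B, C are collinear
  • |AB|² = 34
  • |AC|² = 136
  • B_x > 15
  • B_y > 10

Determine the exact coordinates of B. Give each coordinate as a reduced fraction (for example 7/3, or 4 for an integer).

1. B_x = 18  [[A, B, C are collinear ⇒ 10x-6y-90=0] ∩ [|B−(15, 10)|²=34]]
2. B_y = 15  [[A, B, C are collinear ⇒ 10x-6y-90=0] ∩ [|B−(15, 10)|²=34]]
   so B = (18, 15)

B = (18, 15)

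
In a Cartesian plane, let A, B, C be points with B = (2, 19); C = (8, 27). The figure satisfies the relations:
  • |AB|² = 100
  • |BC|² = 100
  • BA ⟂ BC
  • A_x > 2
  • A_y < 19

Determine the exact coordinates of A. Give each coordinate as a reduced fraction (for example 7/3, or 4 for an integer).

A = (10, 13)

1. A_x = 10  [[BA ⟂ BC ⇒ 6x+8y-164=0] ∩ [|A−(2, 19)|²=100]]
2. A_y = 13  [[BA ⟂ BC ⇒ 6x+8y-164=0] ∩ [|A−(2, 19)|²=100]]
   so A = (10, 13)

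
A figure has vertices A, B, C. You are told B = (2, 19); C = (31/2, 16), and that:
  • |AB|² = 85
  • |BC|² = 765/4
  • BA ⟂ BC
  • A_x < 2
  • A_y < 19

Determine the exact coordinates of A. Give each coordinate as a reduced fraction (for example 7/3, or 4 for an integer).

A = (0, 10)

1. A_x = 0  [[BA ⟂ BC ⇒ 27/2x-3y+30=0] ∩ [|A−(2, 19)|²=85]]
2. A_y = 10  [[BA ⟂ BC ⇒ 27/2x-3y+30=0] ∩ [|A−(2, 19)|²=85]]
   so A = (0, 10)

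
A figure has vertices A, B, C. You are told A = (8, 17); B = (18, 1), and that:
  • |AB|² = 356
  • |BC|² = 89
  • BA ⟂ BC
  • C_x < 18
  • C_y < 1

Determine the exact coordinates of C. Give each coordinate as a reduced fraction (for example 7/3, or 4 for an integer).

1. C_x = 10  [[BA ⟂ BC ⇒ -10x+16y+164=0] ∩ [|C−(18, 1)|²=89]]
2. C_y = -4  [[BA ⟂ BC ⇒ -10x+16y+164=0] ∩ [|C−(18, 1)|²=89]]
   so C = (10, -4)

C = (10, -4)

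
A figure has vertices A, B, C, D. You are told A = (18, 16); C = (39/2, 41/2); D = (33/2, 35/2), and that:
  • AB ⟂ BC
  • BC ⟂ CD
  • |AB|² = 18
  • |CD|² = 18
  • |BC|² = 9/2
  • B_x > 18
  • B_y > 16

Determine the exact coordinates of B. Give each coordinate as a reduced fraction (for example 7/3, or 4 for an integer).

1. B_x = 21  [[BC ⟂ CD ⇒ 3x+3y-120=0] ∩ [|B−(18, 16)|²=18]]
2. B_y = 19  [[BC ⟂ CD ⇒ 3x+3y-120=0] ∩ [|B−(18, 16)|²=18]]
   so B = (21, 19)

B = (21, 19)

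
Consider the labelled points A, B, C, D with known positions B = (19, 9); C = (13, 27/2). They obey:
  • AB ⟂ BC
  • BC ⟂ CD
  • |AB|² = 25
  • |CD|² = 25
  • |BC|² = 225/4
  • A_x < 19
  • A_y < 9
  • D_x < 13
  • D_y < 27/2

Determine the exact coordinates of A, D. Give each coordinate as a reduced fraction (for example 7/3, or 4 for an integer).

A = (16, 5)
D = (10, 19/2)

1. A_x = 16  [[AB ⟂ BC ⇒ 6x-9/2y-147/2=0] ∩ [|A−(19, 9)|²=25]]
2. A_y = 5  [[AB ⟂ BC ⇒ 6x-9/2y-147/2=0] ∩ [|A−(19, 9)|²=25]]
   so A = (16, 5)
3. D_x = 10  [[BC ⟂ CD ⇒ -6x+9/2y+69/4=0] ∩ [|D−(13, 27/2)|²=25]]
4. D_y = 19/2  [[BC ⟂ CD ⇒ -6x+9/2y+69/4=0] ∩ [|D−(13, 27/2)|²=25]]
   so D = (10, 19/2)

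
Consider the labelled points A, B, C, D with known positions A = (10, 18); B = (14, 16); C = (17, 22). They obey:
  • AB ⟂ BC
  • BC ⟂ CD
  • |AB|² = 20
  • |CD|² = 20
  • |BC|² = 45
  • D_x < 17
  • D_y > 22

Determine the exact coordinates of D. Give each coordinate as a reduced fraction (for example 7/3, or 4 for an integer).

1. D_x = 13  [[BC ⟂ CD ⇒ 3x+6y-183=0] ∩ [|D−(17, 22)|²=20]]
2. D_y = 24  [[BC ⟂ CD ⇒ 3x+6y-183=0] ∩ [|D−(17, 22)|²=20]]
   so D = (13, 24)

D = (13, 24)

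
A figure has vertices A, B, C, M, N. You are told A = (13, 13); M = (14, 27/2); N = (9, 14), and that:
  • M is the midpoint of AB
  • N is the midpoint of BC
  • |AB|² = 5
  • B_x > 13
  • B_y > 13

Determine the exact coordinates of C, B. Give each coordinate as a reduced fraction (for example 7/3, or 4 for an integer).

C = (3, 14)
B = (15, 14)

1. B_x = 15  [B = 2·M−A = 2·(14, 27/2)−(13, 13)]
2. B_y = 14  [B = 2·M−A = 2·(14, 27/2)−(13, 13)]
   so B = (15, 14)
3. C_x = 3  [C = 2·N−B = 2·(9, 14)−(15, 14)]
4. C_y = 14  [C = 2·N−B = 2·(9, 14)−(15, 14)]
   so C = (3, 14)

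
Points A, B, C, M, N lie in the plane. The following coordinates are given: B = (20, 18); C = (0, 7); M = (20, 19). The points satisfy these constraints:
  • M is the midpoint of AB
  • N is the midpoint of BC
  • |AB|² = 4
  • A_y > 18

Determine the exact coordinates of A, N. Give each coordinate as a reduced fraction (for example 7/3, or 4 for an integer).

A = (20, 20)
N = (10, 25/2)

1. A_x = 20  [A = 2·M−B = 2·(20, 19)−(20, 18)]
2. A_y = 20  [A = 2·M−B = 2·(20, 19)−(20, 18)]
   so A = (20, 20)
3. N_x = 10  [2·N = B+C = (20, 18)+(0, 7)]
4. N_y = 25/2  [2·N = B+C = (20, 18)+(0, 7)]
   so N = (10, 25/2)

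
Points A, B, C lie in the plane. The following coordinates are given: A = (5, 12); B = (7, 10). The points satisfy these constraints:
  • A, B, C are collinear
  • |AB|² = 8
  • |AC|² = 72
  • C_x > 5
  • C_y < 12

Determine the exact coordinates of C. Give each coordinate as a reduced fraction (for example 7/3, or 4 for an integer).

1. C_x = 11  [[A, B, C are collinear ⇒ 2x+2y-34=0] ∩ [|C−(5, 12)|²=72]]
2. C_y = 6  [[A, B, C are collinear ⇒ 2x+2y-34=0] ∩ [|C−(5, 12)|²=72]]
   so C = (11, 6)

C = (11, 6)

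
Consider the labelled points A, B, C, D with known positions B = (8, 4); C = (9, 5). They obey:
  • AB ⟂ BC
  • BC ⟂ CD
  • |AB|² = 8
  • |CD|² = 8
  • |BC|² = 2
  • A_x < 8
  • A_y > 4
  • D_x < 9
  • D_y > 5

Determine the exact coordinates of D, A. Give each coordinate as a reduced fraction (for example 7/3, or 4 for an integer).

1. D_x = 7  [[BC ⟂ CD ⇒ 1x+1y-14=0] ∩ [|D−(9, 5)|²=8]]
2. D_y = 7  [[BC ⟂ CD ⇒ 1x+1y-14=0] ∩ [|D−(9, 5)|²=8]]
   so D = (7, 7)
3. A_x = 6  [[AB ⟂ BC ⇒ -1x-1y+12=0] ∩ [|A−(8, 4)|²=8]]
4. A_y = 6  [[AB ⟂ BC ⇒ -1x-1y+12=0] ∩ [|A−(8, 4)|²=8]]
   so A = (6, 6)

D = (7, 7)
A = (6, 6)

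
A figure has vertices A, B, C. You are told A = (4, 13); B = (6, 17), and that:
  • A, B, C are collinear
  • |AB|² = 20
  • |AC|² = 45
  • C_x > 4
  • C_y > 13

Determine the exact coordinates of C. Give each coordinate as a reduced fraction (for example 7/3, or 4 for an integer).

C = (7, 19)

1. C_x = 7  [[A, B, C are collinear ⇒ -4x+2y-10=0] ∩ [|C−(4, 13)|²=45]]
2. C_y = 19  [[A, B, C are collinear ⇒ -4x+2y-10=0] ∩ [|C−(4, 13)|²=45]]
   so C = (7, 19)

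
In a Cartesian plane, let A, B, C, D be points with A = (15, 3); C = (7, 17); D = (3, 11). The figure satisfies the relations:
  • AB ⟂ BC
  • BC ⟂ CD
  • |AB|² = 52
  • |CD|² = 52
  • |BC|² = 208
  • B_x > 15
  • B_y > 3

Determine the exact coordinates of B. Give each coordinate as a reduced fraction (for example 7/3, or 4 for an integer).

1. B_x = 19  [[BC ⟂ CD ⇒ 4x+6y-130=0] ∩ [|B−(15, 3)|²=52]]
2. B_y = 9  [[BC ⟂ CD ⇒ 4x+6y-130=0] ∩ [|B−(15, 3)|²=52]]
   so B = (19, 9)

B = (19, 9)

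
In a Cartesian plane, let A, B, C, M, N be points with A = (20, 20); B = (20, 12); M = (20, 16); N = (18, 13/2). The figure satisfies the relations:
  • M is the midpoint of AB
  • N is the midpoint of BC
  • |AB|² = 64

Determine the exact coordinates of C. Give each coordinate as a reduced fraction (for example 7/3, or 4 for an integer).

C = (16, 1)

1. C_x = 16  [C = 2·N−B = 2·(18, 13/2)−(20, 12)]
2. C_y = 1  [C = 2·N−B = 2·(18, 13/2)−(20, 12)]
   so C = (16, 1)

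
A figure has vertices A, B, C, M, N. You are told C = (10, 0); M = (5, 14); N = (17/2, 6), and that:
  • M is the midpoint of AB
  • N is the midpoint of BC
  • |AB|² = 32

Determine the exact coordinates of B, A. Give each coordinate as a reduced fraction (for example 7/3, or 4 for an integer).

1. B_x = 7  [B = 2·N−C = 2·(17/2, 6)−(10, 0)]
2. B_y = 12  [B = 2·N−C = 2·(17/2, 6)−(10, 0)]
   so B = (7, 12)
3. A_x = 3  [A = 2·M−B = 2·(5, 14)−(7, 12)]
4. A_y = 16  [A = 2·M−B = 2·(5, 14)−(7, 12)]
   so A = (3, 16)

B = (7, 12)
A = (3, 16)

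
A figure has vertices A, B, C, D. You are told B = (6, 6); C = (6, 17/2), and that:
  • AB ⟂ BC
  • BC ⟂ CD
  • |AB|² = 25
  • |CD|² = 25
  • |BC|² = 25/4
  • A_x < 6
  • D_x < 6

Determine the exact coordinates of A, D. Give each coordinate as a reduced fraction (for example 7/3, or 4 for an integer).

1. A_x = 1  [[AB ⟂ BC ⇒ -5/2y+15=0] ∩ [|A−(6, 6)|²=25]]
2. A_y = 6  [[AB ⟂ BC ⇒ -5/2y+15=0] ∩ [|A−(6, 6)|²=25]]
   so A = (1, 6)
3. D_x = 1  [[BC ⟂ CD ⇒ 5/2y-85/4=0] ∩ [|D−(6, 17/2)|²=25]]
4. D_y = 17/2  [[BC ⟂ CD ⇒ 5/2y-85/4=0] ∩ [|D−(6, 17/2)|²=25]]
   so D = (1, 17/2)

A = (1, 6)
D = (1, 17/2)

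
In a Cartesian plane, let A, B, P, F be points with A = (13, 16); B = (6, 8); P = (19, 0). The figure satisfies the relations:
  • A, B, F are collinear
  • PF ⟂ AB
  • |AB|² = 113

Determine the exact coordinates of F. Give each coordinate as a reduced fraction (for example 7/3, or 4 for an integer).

F = (867/113, 1120/113)

1. F_x = 867/113  [[A, B, F are collinear ⇒ 8x-7y+8=0] ∩ [PF ⟂ AB ⇒ -7x-8y+133=0]]
2. F_y = 1120/113  [[A, B, F are collinear ⇒ 8x-7y+8=0] ∩ [PF ⟂ AB ⇒ -7x-8y+133=0]]
   so F = (867/113, 1120/113)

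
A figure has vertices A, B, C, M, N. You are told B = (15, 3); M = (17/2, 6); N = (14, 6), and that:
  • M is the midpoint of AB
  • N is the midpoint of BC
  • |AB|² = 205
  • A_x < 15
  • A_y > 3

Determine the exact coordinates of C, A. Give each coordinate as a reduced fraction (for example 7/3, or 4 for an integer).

1. A_x = 2  [A = 2·M−B = 2·(17/2, 6)−(15, 3)]
2. A_y = 9  [A = 2·M−B = 2·(17/2, 6)−(15, 3)]
   so A = (2, 9)
3. C_x = 13  [C = 2·N−B = 2·(14, 6)−(15, 3)]
4. C_y = 9  [C = 2·N−B = 2·(14, 6)−(15, 3)]
   so C = (13, 9)

C = (13, 9)
A = (2, 9)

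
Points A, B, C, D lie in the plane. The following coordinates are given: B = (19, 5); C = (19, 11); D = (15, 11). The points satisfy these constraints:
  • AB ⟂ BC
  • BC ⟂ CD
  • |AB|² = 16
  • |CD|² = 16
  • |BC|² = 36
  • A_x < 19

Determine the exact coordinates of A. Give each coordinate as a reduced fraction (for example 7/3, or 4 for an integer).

1. A_x = 15  [[AB ⟂ BC ⇒ -6y+30=0] ∩ [|A−(19, 5)|²=16]]
2. A_y = 5  [[AB ⟂ BC ⇒ -6y+30=0] ∩ [|A−(19, 5)|²=16]]
   so A = (15, 5)

A = (15, 5)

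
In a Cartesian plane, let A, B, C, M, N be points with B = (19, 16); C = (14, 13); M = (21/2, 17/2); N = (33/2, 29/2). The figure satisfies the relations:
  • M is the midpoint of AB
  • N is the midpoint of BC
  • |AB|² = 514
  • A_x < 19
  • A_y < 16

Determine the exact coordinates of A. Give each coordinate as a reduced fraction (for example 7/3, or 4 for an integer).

1. A_x = 2  [A = 2·M−B = 2·(21/2, 17/2)−(19, 16)]
2. A_y = 1  [A = 2·M−B = 2·(21/2, 17/2)−(19, 16)]
   so A = (2, 1)

A = (2, 1)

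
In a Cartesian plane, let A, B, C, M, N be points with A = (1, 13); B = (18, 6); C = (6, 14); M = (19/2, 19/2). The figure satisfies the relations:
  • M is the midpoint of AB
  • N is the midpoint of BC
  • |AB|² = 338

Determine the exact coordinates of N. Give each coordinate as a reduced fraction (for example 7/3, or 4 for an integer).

1. N_x = 12  [2·N = B+C = (18, 6)+(6, 14)]
2. N_y = 10  [2·N = B+C = (18, 6)+(6, 14)]
   so N = (12, 10)

N = (12, 10)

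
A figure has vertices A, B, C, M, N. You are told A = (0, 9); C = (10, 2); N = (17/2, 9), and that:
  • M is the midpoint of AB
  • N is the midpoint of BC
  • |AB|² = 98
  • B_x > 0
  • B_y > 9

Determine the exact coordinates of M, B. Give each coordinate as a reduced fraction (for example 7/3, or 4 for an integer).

1. B_x = 7  [B = 2·N−C = 2·(17/2, 9)−(10, 2)]
2. B_y = 16  [B = 2·N−C = 2·(17/2, 9)−(10, 2)]
   so B = (7, 16)
3. M_x = 7/2  [2·M = A+B = (0, 9)+(7, 16)]
4. M_y = 25/2  [2·M = A+B = (0, 9)+(7, 16)]
   so M = (7/2, 25/2)

M = (7/2, 25/2)
B = (7, 16)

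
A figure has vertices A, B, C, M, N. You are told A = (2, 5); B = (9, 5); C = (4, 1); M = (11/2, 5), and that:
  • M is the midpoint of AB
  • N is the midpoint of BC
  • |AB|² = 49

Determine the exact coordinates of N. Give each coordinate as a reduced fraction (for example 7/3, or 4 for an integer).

N = (13/2, 3)

1. N_x = 13/2  [2·N = B+C = (9, 5)+(4, 1)]
2. N_y = 3  [2·N = B+C = (9, 5)+(4, 1)]
   so N = (13/2, 3)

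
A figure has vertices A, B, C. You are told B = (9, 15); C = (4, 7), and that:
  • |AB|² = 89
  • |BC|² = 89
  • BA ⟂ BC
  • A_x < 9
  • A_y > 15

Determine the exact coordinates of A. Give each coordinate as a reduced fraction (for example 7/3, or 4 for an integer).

A = (1, 20)

1. A_x = 1  [[BA ⟂ BC ⇒ -5x-8y+165=0] ∩ [|A−(9, 15)|²=89]]
2. A_y = 20  [[BA ⟂ BC ⇒ -5x-8y+165=0] ∩ [|A−(9, 15)|²=89]]
   so A = (1, 20)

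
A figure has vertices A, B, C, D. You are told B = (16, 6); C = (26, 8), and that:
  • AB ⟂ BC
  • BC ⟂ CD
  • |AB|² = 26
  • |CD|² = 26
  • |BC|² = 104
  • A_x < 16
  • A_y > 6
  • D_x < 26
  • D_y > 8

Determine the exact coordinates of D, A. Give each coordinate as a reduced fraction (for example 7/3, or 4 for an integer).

D = (25, 13)
A = (15, 11)

1. D_x = 25  [[BC ⟂ CD ⇒ 10x+2y-276=0] ∩ [|D−(26, 8)|²=26]]
2. D_y = 13  [[BC ⟂ CD ⇒ 10x+2y-276=0] ∩ [|D−(26, 8)|²=26]]
   so D = (25, 13)
3. A_x = 15  [[AB ⟂ BC ⇒ -10x-2y+172=0] ∩ [|A−(16, 6)|²=26]]
4. A_y = 11  [[AB ⟂ BC ⇒ -10x-2y+172=0] ∩ [|A−(16, 6)|²=26]]
   so A = (15, 11)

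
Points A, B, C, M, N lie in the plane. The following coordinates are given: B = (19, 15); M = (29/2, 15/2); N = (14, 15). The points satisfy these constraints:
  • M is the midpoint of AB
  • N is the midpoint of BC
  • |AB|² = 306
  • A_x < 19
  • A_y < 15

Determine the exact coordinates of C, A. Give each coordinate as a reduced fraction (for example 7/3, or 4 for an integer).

C = (9, 15)
A = (10, 0)

1. A_x = 10  [A = 2·M−B = 2·(29/2, 15/2)−(19, 15)]
2. A_y = 0  [A = 2·M−B = 2·(29/2, 15/2)−(19, 15)]
   so A = (10, 0)
3. C_x = 9  [C = 2·N−B = 2·(14, 15)−(19, 15)]
4. C_y = 15  [C = 2·N−B = 2·(14, 15)−(19, 15)]
   so C = (9, 15)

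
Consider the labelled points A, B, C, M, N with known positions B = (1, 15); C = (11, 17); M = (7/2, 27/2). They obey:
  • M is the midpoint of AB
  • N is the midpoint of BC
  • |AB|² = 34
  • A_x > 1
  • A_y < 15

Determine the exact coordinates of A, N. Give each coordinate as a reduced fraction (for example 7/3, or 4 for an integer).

1. A_x = 6  [A = 2·M−B = 2·(7/2, 27/2)−(1, 15)]
2. A_y = 12  [A = 2·M−B = 2·(7/2, 27/2)−(1, 15)]
   so A = (6, 12)
3. N_x = 6  [2·N = B+C = (1, 15)+(11, 17)]
4. N_y = 16  [2·N = B+C = (1, 15)+(11, 17)]
   so N = (6, 16)

A = (6, 12)
N = (6, 16)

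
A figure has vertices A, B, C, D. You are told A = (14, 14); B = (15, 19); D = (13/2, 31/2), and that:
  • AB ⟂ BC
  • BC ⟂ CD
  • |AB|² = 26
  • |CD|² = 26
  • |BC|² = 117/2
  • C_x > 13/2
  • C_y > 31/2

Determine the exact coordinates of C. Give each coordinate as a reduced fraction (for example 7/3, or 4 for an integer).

C = (15/2, 41/2)

1. C_x = 15/2  [[AB ⟂ BC ⇒ 1x+5y-110=0] ∩ [|C−(13/2, 31/2)|²=26]]
2. C_y = 41/2  [[AB ⟂ BC ⇒ 1x+5y-110=0] ∩ [|C−(13/2, 31/2)|²=26]]
   so C = (15/2, 41/2)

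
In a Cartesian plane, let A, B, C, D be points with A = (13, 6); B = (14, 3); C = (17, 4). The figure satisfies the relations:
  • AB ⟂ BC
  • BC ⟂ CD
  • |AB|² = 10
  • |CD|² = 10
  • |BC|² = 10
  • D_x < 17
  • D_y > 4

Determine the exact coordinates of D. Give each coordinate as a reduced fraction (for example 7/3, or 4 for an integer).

D = (16, 7)

1. D_x = 16  [[BC ⟂ CD ⇒ 3x+1y-55=0] ∩ [|D−(17, 4)|²=10]]
2. D_y = 7  [[BC ⟂ CD ⇒ 3x+1y-55=0] ∩ [|D−(17, 4)|²=10]]
   so D = (16, 7)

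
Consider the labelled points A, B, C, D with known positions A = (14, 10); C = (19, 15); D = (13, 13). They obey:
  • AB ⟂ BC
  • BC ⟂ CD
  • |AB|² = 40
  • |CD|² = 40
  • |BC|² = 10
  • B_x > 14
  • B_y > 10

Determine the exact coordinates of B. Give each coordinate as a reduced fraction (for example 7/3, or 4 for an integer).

1. B_x = 20  [[BC ⟂ CD ⇒ 6x+2y-144=0] ∩ [|B−(14, 10)|²=40]]
2. B_y = 12  [[BC ⟂ CD ⇒ 6x+2y-144=0] ∩ [|B−(14, 10)|²=40]]
   so B = (20, 12)

B = (20, 12)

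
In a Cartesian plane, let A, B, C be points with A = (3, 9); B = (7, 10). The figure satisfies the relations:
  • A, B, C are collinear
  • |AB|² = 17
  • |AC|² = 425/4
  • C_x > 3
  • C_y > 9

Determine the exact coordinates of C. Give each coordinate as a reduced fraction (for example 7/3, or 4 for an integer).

1. C_x = 13  [[A, B, C are collinear ⇒ -1x+4y-33=0] ∩ [|C−(3, 9)|²=425/4]]
2. C_y = 23/2  [[A, B, C are collinear ⇒ -1x+4y-33=0] ∩ [|C−(3, 9)|²=425/4]]
   so C = (13, 23/2)

C = (13, 23/2)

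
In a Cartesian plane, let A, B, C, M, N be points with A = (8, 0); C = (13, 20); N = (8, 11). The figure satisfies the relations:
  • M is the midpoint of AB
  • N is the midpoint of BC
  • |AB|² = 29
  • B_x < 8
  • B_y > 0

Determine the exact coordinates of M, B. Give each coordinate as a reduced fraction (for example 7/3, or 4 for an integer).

M = (11/2, 1)
B = (3, 2)

1. B_x = 3  [B = 2·N−C = 2·(8, 11)−(13, 20)]
2. B_y = 2  [B = 2·N−C = 2·(8, 11)−(13, 20)]
   so B = (3, 2)
3. M_x = 11/2  [2·M = A+B = (8, 0)+(3, 2)]
4. M_y = 1  [2·M = A+B = (8, 0)+(3, 2)]
   so M = (11/2, 1)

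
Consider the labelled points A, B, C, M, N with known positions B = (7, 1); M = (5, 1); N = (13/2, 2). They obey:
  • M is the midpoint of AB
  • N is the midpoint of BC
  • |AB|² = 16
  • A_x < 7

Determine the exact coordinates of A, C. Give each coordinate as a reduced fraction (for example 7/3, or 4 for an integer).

A = (3, 1)
C = (6, 3)

1. A_x = 3  [A = 2·M−B = 2·(5, 1)−(7, 1)]
2. A_y = 1  [A = 2·M−B = 2·(5, 1)−(7, 1)]
   so A = (3, 1)
3. C_x = 6  [C = 2·N−B = 2·(13/2, 2)−(7, 1)]
4. C_y = 3  [C = 2·N−B = 2·(13/2, 2)−(7, 1)]
   so C = (6, 3)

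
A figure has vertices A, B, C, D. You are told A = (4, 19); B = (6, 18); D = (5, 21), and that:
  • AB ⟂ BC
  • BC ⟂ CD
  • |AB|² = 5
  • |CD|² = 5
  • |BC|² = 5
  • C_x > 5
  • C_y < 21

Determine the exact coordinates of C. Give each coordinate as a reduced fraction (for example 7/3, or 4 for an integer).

C = (7, 20)

1. C_x = 7  [[AB ⟂ BC ⇒ 2x-1y+6=0] ∩ [|C−(5, 21)|²=5]]
2. C_y = 20  [[AB ⟂ BC ⇒ 2x-1y+6=0] ∩ [|C−(5, 21)|²=5]]
   so C = (7, 20)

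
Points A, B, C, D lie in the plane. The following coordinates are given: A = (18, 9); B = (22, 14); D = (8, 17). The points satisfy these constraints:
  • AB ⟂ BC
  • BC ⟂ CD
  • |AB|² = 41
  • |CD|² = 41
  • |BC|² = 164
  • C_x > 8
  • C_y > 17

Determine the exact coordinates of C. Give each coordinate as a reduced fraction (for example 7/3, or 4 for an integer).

C = (12, 22)

1. C_x = 12  [[AB ⟂ BC ⇒ 4x+5y-158=0] ∩ [|C−(8, 17)|²=41]]
2. C_y = 22  [[AB ⟂ BC ⇒ 4x+5y-158=0] ∩ [|C−(8, 17)|²=41]]
   so C = (12, 22)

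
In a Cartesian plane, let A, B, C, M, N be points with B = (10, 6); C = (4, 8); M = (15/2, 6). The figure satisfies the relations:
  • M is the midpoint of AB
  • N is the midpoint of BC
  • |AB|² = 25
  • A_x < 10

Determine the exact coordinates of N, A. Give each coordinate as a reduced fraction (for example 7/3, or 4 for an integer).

1. A_x = 5  [A = 2·M−B = 2·(15/2, 6)−(10, 6)]
2. A_y = 6  [A = 2·M−B = 2·(15/2, 6)−(10, 6)]
   so A = (5, 6)
3. N_x = 7  [2·N = B+C = (10, 6)+(4, 8)]
4. N_y = 7  [2·N = B+C = (10, 6)+(4, 8)]
   so N = (7, 7)

N = (7, 7)
A = (5, 6)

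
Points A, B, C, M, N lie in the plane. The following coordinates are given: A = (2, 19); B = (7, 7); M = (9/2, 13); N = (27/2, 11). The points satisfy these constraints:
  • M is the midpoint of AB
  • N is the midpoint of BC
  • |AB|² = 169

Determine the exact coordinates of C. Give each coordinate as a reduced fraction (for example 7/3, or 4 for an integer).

1. C_x = 20  [C = 2·N−B = 2·(27/2, 11)−(7, 7)]
2. C_y = 15  [C = 2·N−B = 2·(27/2, 11)−(7, 7)]
   so C = (20, 15)

C = (20, 15)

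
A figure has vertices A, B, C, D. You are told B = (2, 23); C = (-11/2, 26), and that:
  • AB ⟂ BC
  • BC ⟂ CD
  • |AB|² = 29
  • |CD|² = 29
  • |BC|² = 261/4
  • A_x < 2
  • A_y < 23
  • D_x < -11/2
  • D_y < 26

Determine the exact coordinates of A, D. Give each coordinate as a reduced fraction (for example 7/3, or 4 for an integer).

1. A_x = 0  [[AB ⟂ BC ⇒ 15/2x-3y+54=0] ∩ [|A−(2, 23)|²=29]]
2. A_y = 18  [[AB ⟂ BC ⇒ 15/2x-3y+54=0] ∩ [|A−(2, 23)|²=29]]
   so A = (0, 18)
3. D_x = -15/2  [[BC ⟂ CD ⇒ -15/2x+3y-477/4=0] ∩ [|D−(-11/2, 26)|²=29]]
4. D_y = 21  [[BC ⟂ CD ⇒ -15/2x+3y-477/4=0] ∩ [|D−(-11/2, 26)|²=29]]
   so D = (-15/2, 21)

A = (0, 18)
D = (-15/2, 21)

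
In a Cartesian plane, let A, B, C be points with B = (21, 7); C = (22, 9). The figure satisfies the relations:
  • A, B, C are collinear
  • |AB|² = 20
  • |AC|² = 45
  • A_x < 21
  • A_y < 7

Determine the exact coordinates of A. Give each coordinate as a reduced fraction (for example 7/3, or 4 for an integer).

A = (19, 3)

1. A_x = 19  [[A, B, C are collinear ⇒ -2x+1y+35=0] ∩ [|A−(21, 7)|²=20]]
2. A_y = 3  [[A, B, C are collinear ⇒ -2x+1y+35=0] ∩ [|A−(21, 7)|²=20]]
   so A = (19, 3)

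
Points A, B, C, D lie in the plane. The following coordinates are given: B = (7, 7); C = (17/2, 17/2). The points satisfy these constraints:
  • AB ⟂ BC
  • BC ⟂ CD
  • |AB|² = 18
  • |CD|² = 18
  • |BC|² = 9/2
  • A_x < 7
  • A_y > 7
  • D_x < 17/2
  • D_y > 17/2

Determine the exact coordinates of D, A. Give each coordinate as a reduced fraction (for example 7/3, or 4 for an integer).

1. D_x = 11/2  [[BC ⟂ CD ⇒ 3/2x+3/2y-51/2=0] ∩ [|D−(17/2, 17/2)|²=18]]
2. D_y = 23/2  [[BC ⟂ CD ⇒ 3/2x+3/2y-51/2=0] ∩ [|D−(17/2, 17/2)|²=18]]
   so D = (11/2, 23/2)
3. A_x = 4  [[AB ⟂ BC ⇒ -3/2x-3/2y+21=0] ∩ [|A−(7, 7)|²=18]]
4. A_y = 10  [[AB ⟂ BC ⇒ -3/2x-3/2y+21=0] ∩ [|A−(7, 7)|²=18]]
   so A = (4, 10)

D = (11/2, 23/2)
A = (4, 10)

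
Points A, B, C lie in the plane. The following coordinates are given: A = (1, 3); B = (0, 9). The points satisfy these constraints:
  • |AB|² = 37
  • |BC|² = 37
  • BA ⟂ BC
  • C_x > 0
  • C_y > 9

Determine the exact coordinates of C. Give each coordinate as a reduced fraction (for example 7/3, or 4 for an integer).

1. C_x = 6  [[BA ⟂ BC ⇒ 1x-6y+54=0] ∩ [|C−(0, 9)|²=37]]
2. C_y = 10  [[BA ⟂ BC ⇒ 1x-6y+54=0] ∩ [|C−(0, 9)|²=37]]
   so C = (6, 10)

C = (6, 10)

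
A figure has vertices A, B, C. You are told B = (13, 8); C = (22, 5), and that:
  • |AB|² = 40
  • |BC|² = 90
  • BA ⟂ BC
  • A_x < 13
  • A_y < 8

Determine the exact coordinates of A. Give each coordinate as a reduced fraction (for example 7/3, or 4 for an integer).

A = (11, 2)

1. A_x = 11  [[BA ⟂ BC ⇒ 9x-3y-93=0] ∩ [|A−(13, 8)|²=40]]
2. A_y = 2  [[BA ⟂ BC ⇒ 9x-3y-93=0] ∩ [|A−(13, 8)|²=40]]
   so A = (11, 2)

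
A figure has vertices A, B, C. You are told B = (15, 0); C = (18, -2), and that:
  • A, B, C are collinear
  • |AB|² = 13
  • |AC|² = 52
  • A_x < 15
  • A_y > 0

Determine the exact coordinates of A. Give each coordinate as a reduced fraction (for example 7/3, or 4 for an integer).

A = (12, 2)

1. A_x = 12  [[A, B, C are collinear ⇒ 2x+3y-30=0] ∩ [|A−(15, 0)|²=13]]
2. A_y = 2  [[A, B, C are collinear ⇒ 2x+3y-30=0] ∩ [|A−(15, 0)|²=13]]
   so A = (12, 2)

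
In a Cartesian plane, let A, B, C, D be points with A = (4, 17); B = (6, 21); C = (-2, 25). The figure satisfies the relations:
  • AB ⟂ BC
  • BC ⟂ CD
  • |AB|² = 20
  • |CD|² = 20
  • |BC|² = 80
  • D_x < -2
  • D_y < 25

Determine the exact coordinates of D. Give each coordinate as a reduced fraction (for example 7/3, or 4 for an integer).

D = (-4, 21)

1. D_x = -4  [[BC ⟂ CD ⇒ -8x+4y-116=0] ∩ [|D−(-2, 25)|²=20]]
2. D_y = 21  [[BC ⟂ CD ⇒ -8x+4y-116=0] ∩ [|D−(-2, 25)|²=20]]
   so D = (-4, 21)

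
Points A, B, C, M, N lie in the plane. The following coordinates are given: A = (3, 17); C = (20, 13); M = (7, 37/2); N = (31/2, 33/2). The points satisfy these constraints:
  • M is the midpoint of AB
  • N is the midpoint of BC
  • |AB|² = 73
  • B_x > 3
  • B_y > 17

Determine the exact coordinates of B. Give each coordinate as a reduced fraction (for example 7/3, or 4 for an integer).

1. B_x = 11  [B = 2·M−A = 2·(7, 37/2)−(3, 17)]
2. B_y = 20  [B = 2·M−A = 2·(7, 37/2)−(3, 17)]
   so B = (11, 20)

B = (11, 20)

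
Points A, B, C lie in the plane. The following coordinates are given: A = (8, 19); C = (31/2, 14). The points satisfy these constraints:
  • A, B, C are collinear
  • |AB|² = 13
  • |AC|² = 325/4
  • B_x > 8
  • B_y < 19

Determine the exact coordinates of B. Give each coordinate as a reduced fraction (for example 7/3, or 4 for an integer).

B = (11, 17)

1. B_x = 11  [[A, B, C are collinear ⇒ -5x-15/2y+365/2=0] ∩ [|B−(8, 19)|²=13]]
2. B_y = 17  [[A, B, C are collinear ⇒ -5x-15/2y+365/2=0] ∩ [|B−(8, 19)|²=13]]
   so B = (11, 17)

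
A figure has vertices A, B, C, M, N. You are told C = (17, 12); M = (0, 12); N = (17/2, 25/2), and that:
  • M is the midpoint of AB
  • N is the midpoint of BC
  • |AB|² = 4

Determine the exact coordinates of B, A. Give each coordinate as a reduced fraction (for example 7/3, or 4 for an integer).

B = (0, 13)
A = (0, 11)

1. B_x = 0  [B = 2·N−C = 2·(17/2, 25/2)−(17, 12)]
2. B_y = 13  [B = 2·N−C = 2·(17/2, 25/2)−(17, 12)]
   so B = (0, 13)
3. A_x = 0  [A = 2·M−B = 2·(0, 12)−(0, 13)]
4. A_y = 11  [A = 2·M−B = 2·(0, 12)−(0, 13)]
   so A = (0, 11)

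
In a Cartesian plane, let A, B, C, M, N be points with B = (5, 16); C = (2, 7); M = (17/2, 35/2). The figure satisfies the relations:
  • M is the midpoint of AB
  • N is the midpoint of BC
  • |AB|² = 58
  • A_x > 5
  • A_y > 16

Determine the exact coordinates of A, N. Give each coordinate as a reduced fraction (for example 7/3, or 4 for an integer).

A = (12, 19)
N = (7/2, 23/2)

1. A_x = 12  [A = 2·M−B = 2·(17/2, 35/2)−(5, 16)]
2. A_y = 19  [A = 2·M−B = 2·(17/2, 35/2)−(5, 16)]
   so A = (12, 19)
3. N_x = 7/2  [2·N = B+C = (5, 16)+(2, 7)]
4. N_y = 23/2  [2·N = B+C = (5, 16)+(2, 7)]
   so N = (7/2, 23/2)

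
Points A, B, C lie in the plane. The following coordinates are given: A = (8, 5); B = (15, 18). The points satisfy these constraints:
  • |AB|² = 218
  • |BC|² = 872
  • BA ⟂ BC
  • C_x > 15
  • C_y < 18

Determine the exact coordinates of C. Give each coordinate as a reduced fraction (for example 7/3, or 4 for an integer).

C = (41, 4)

1. C_x = 41  [[BA ⟂ BC ⇒ -7x-13y+339=0] ∩ [|C−(15, 18)|²=872]]
2. C_y = 4  [[BA ⟂ BC ⇒ -7x-13y+339=0] ∩ [|C−(15, 18)|²=872]]
   so C = (41, 4)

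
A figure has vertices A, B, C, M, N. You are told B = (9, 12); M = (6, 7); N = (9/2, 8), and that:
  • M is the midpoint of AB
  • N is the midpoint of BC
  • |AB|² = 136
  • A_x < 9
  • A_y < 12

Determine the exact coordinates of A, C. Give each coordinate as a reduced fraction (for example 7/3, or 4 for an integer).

A = (3, 2)
C = (0, 4)

1. A_x = 3  [A = 2·M−B = 2·(6, 7)−(9, 12)]
2. A_y = 2  [A = 2·M−B = 2·(6, 7)−(9, 12)]
   so A = (3, 2)
3. C_x = 0  [C = 2·N−B = 2·(9/2, 8)−(9, 12)]
4. C_y = 4  [C = 2·N−B = 2·(9/2, 8)−(9, 12)]
   so C = (0, 4)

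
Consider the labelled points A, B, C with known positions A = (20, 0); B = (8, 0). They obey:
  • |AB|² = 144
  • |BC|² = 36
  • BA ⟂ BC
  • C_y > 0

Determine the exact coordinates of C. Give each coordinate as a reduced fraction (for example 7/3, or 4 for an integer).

C = (8, 6)

1. C_x = 8  [[BA ⟂ BC ⇒ 12x-96=0] ∩ [|C−(8, 0)|²=36]]
2. C_y = 6  [[BA ⟂ BC ⇒ 12x-96=0] ∩ [|C−(8, 0)|²=36]]
   so C = (8, 6)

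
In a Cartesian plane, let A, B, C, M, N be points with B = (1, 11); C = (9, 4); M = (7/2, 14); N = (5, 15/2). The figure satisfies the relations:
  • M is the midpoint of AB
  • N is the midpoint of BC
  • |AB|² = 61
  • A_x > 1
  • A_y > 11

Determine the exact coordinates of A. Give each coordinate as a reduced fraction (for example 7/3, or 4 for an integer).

1. A_x = 6  [A = 2·M−B = 2·(7/2, 14)−(1, 11)]
2. A_y = 17  [A = 2·M−B = 2·(7/2, 14)−(1, 11)]
   so A = (6, 17)

A = (6, 17)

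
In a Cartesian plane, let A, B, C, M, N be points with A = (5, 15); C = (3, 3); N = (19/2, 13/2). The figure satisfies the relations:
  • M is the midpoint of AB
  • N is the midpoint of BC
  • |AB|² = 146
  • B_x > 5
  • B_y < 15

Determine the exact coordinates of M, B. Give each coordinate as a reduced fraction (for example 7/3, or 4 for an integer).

M = (21/2, 25/2)
B = (16, 10)

1. B_x = 16  [B = 2·N−C = 2·(19/2, 13/2)−(3, 3)]
2. B_y = 10  [B = 2·N−C = 2·(19/2, 13/2)−(3, 3)]
   so B = (16, 10)
3. M_x = 21/2  [2·M = A+B = (5, 15)+(16, 10)]
4. M_y = 25/2  [2·M = A+B = (5, 15)+(16, 10)]
   so M = (21/2, 25/2)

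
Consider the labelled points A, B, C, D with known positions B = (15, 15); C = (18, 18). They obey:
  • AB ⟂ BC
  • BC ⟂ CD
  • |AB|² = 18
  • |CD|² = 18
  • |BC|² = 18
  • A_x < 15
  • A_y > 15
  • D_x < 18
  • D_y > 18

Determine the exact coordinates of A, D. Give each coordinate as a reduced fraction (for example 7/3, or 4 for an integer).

1. A_x = 12  [[AB ⟂ BC ⇒ -3x-3y+90=0] ∩ [|A−(15, 15)|²=18]]
2. A_y = 18  [[AB ⟂ BC ⇒ -3x-3y+90=0] ∩ [|A−(15, 15)|²=18]]
   so A = (12, 18)
3. D_x = 15  [[BC ⟂ CD ⇒ 3x+3y-108=0] ∩ [|D−(18, 18)|²=18]]
4. D_y = 21  [[BC ⟂ CD ⇒ 3x+3y-108=0] ∩ [|D−(18, 18)|²=18]]
   so D = (15, 21)

A = (12, 18)
D = (15, 21)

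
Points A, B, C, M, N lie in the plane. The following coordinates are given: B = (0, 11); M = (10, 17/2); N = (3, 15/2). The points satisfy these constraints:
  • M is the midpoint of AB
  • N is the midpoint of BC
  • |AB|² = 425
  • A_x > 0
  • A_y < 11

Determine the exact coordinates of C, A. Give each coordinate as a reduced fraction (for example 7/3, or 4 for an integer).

1. A_x = 20  [A = 2·M−B = 2·(10, 17/2)−(0, 11)]
2. A_y = 6  [A = 2·M−B = 2·(10, 17/2)−(0, 11)]
   so A = (20, 6)
3. C_x = 6  [C = 2·N−B = 2·(3, 15/2)−(0, 11)]
4. C_y = 4  [C = 2·N−B = 2·(3, 15/2)−(0, 11)]
   so C = (6, 4)

C = (6, 4)
A = (20, 6)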